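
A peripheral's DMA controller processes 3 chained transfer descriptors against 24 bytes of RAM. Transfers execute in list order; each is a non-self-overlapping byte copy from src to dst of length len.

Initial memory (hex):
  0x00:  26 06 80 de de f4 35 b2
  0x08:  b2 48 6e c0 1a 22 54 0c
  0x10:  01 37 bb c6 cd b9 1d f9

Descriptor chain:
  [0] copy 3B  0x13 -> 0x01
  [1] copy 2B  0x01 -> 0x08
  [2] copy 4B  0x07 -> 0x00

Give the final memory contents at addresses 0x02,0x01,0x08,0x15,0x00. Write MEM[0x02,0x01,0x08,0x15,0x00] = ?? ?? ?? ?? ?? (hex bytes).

MEM[0x02,0x01,0x08,0x15,0x00] = cd c6 c6 b9 b2

#0 dst[0x01+3] := {0xc6,0xcd,0xb9}
#1 dst[0x08+2] := {0xc6,0xcd}
#2 dst[0x00+4] := {0xb2,0xc6,0xcd,0x6e}
query mem[0x02]=0xcd, mem[0x01]=0xc6, mem[0x08]=0xc6, mem[0x15]=0xb9, mem[0x00]=0xb2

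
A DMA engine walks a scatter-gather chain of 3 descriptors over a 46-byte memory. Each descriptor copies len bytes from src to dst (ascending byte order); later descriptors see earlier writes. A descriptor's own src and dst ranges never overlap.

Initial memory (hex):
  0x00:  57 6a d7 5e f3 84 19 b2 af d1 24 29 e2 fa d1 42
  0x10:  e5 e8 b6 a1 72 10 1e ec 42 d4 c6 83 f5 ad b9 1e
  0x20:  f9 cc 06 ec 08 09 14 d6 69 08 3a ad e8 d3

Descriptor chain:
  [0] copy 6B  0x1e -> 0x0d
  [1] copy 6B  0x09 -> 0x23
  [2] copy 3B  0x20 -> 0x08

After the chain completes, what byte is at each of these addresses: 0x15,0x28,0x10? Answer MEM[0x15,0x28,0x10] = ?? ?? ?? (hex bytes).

#0 dst[0x0d+6] := {0xb9,0x1e,0xf9,0xcc,0x06,0xec}
#1 dst[0x23+6] := {0xd1,0x24,0x29,0xe2,0xb9,0x1e}
#2 dst[0x08+3] := {0xf9,0xcc,0x06}
query mem[0x15]=0x10, mem[0x28]=0x1e, mem[0x10]=0xcc

MEM[0x15,0x28,0x10] = 10 1e cc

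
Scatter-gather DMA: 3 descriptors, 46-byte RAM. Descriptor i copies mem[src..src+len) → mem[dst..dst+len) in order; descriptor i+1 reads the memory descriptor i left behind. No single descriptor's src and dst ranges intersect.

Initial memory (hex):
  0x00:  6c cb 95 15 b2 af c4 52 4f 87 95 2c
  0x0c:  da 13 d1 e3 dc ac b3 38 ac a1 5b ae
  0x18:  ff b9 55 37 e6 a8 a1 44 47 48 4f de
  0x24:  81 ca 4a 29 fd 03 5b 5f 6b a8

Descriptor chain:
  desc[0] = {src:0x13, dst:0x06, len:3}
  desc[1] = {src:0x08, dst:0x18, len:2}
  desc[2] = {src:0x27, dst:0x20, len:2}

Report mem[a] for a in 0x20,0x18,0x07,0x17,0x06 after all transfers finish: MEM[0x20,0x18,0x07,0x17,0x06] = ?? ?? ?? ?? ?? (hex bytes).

MEM[0x20,0x18,0x07,0x17,0x06] = 29 a1 ac ae 38

D0: mem[0x06..0x08] <- [38 ac a1]
D1: mem[0x18..0x19] <- [a1 87]
D2: mem[0x20..0x21] <- [29 fd]
query mem[0x20]=0x29, mem[0x18]=0xa1, mem[0x07]=0xac, mem[0x17]=0xae, mem[0x06]=0x38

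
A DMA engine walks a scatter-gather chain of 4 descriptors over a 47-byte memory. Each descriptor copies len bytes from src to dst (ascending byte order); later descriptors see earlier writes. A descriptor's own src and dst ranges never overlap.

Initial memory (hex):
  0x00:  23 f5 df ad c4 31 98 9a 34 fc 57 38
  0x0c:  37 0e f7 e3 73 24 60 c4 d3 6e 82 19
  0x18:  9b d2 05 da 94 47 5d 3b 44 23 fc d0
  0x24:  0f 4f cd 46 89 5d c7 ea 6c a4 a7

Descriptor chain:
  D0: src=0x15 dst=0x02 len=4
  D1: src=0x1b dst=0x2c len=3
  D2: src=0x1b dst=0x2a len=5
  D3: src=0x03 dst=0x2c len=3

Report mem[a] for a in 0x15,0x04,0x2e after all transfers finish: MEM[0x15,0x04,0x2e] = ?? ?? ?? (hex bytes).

MEM[0x15,0x04,0x2e] = 6e 19 9b

D0: mem[0x02..0x05] <- [6e 82 19 9b]
D1: mem[0x2c..0x2e] <- [da 94 47]
D2: mem[0x2a..0x2e] <- [da 94 47 5d 3b]
D3: mem[0x2c..0x2e] <- [82 19 9b]
query mem[0x15]=0x6e, mem[0x04]=0x19, mem[0x2e]=0x9b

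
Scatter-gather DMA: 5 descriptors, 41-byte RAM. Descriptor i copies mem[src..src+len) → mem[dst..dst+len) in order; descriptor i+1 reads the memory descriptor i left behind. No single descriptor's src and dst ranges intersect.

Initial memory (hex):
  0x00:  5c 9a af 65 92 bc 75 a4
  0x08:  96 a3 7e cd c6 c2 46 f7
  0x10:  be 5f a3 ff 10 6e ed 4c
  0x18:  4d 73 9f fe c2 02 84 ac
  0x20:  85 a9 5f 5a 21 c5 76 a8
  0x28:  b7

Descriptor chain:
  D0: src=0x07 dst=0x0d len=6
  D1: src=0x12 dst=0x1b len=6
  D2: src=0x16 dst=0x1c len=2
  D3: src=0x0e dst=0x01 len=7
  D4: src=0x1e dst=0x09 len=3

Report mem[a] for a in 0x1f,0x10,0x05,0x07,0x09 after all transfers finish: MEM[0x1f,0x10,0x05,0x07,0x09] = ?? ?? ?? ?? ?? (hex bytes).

[0] 0x07->0x0d len=6 : a4 96 a3 7e cd c6
[1] 0x12->0x1b len=6 : c6 ff 10 6e ed 4c
[2] 0x16->0x1c len=2 : ed 4c
[3] 0x0e->0x01 len=7 : 96 a3 7e cd c6 ff 10
[4] 0x1e->0x09 len=3 : 6e ed 4c
query mem[0x1f]=0xed, mem[0x10]=0x7e, mem[0x05]=0xc6, mem[0x07]=0x10, mem[0x09]=0x6e

MEM[0x1f,0x10,0x05,0x07,0x09] = ed 7e c6 10 6e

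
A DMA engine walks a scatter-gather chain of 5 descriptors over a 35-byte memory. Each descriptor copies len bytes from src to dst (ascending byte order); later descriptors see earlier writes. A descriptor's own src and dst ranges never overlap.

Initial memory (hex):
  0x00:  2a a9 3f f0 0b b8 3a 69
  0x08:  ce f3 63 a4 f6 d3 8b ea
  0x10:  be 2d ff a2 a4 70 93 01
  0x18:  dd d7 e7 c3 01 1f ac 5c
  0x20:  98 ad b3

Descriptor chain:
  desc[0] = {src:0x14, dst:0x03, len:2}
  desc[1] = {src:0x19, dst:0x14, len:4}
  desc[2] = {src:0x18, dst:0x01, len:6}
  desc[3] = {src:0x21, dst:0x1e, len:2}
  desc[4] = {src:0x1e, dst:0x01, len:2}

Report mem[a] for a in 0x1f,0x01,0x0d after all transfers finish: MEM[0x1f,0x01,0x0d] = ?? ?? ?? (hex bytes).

[0] 0x14->0x03 len=2 : a4 70
[1] 0x19->0x14 len=4 : d7 e7 c3 01
[2] 0x18->0x01 len=6 : dd d7 e7 c3 01 1f
[3] 0x21->0x1e len=2 : ad b3
[4] 0x1e->0x01 len=2 : ad b3
query mem[0x1f]=0xb3, mem[0x01]=0xad, mem[0x0d]=0xd3

MEM[0x1f,0x01,0x0d] = b3 ad d3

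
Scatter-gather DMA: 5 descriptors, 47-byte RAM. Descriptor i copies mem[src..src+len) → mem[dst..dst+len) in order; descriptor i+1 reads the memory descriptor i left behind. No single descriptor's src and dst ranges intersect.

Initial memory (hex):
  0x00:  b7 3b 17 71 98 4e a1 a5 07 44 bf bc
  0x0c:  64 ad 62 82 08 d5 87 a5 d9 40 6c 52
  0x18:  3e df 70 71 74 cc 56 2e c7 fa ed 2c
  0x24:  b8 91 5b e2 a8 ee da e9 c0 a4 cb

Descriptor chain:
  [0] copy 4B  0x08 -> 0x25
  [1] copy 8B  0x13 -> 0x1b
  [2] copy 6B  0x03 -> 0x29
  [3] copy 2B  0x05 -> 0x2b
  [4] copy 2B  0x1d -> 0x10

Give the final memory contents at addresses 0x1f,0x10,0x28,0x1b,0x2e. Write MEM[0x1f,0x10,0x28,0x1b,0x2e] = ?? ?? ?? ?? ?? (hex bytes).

D0: mem[0x25..0x28] <- [07 44 bf bc]
D1: mem[0x1b..0x22] <- [a5 d9 40 6c 52 3e df 70]
D2: mem[0x29..0x2e] <- [71 98 4e a1 a5 07]
D3: mem[0x2b..0x2c] <- [4e a1]
D4: mem[0x10..0x11] <- [40 6c]
query mem[0x1f]=0x52, mem[0x10]=0x40, mem[0x28]=0xbc, mem[0x1b]=0xa5, mem[0x2e]=0x07

MEM[0x1f,0x10,0x28,0x1b,0x2e] = 52 40 bc a5 07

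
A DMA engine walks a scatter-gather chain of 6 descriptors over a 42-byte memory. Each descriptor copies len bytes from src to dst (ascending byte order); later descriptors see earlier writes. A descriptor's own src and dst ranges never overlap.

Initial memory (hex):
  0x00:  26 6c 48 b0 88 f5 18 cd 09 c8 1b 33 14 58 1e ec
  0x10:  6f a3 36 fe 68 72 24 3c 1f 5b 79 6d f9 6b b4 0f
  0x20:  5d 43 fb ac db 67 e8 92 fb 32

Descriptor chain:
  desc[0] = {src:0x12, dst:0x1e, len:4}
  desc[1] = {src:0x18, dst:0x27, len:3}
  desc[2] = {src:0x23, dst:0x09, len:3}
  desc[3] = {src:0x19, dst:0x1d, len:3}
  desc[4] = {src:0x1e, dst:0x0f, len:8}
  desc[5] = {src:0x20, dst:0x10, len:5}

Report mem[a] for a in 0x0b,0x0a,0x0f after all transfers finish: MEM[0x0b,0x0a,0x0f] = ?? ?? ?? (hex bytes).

MEM[0x0b,0x0a,0x0f] = 67 db 79

[0] 0x12->0x1e len=4 : 36 fe 68 72
[1] 0x18->0x27 len=3 : 1f 5b 79
[2] 0x23->0x09 len=3 : ac db 67
[3] 0x19->0x1d len=3 : 5b 79 6d
[4] 0x1e->0x0f len=8 : 79 6d 68 72 fb ac db 67
[5] 0x20->0x10 len=5 : 68 72 fb ac db
query mem[0x0b]=0x67, mem[0x0a]=0xdb, mem[0x0f]=0x79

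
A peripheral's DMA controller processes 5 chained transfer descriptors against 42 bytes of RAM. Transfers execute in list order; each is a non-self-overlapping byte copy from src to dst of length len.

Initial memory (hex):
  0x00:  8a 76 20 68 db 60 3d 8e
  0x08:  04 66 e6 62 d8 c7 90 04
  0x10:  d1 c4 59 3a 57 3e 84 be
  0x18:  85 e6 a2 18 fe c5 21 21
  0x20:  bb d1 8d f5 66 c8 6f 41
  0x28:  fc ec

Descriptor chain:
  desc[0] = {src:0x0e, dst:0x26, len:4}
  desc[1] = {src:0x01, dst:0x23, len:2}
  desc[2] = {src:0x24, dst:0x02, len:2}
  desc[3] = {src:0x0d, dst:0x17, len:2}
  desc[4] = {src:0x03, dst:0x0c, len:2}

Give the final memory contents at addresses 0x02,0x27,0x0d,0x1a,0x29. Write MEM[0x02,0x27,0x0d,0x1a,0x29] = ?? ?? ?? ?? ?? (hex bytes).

[0] 0x0e->0x26 len=4 : 90 04 d1 c4
[1] 0x01->0x23 len=2 : 76 20
[2] 0x24->0x02 len=2 : 20 c8
[3] 0x0d->0x17 len=2 : c7 90
[4] 0x03->0x0c len=2 : c8 db
query mem[0x02]=0x20, mem[0x27]=0x04, mem[0x0d]=0xdb, mem[0x1a]=0xa2, mem[0x29]=0xc4

MEM[0x02,0x27,0x0d,0x1a,0x29] = 20 04 db a2 c4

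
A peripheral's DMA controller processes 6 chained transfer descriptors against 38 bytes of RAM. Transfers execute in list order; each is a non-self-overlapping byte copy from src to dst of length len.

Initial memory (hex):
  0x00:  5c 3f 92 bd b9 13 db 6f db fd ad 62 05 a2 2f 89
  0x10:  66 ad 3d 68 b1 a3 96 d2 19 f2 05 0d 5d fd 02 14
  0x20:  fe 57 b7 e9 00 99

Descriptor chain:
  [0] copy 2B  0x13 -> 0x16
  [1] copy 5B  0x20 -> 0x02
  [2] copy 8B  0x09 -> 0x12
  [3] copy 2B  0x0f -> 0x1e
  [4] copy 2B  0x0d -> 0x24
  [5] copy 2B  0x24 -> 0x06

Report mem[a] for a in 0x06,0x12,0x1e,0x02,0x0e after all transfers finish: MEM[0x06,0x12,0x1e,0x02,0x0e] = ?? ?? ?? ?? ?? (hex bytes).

#0 dst[0x16+2] := {0x68,0xb1}
#1 dst[0x02+5] := {0xfe,0x57,0xb7,0xe9,0x00}
#2 dst[0x12+8] := {0xfd,0xad,0x62,0x05,0xa2,0x2f,0x89,0x66}
#3 dst[0x1e+2] := {0x89,0x66}
#4 dst[0x24+2] := {0xa2,0x2f}
#5 dst[0x06+2] := {0xa2,0x2f}
query mem[0x06]=0xa2, mem[0x12]=0xfd, mem[0x1e]=0x89, mem[0x02]=0xfe, mem[0x0e]=0x2f

MEM[0x06,0x12,0x1e,0x02,0x0e] = a2 fd 89 fe 2f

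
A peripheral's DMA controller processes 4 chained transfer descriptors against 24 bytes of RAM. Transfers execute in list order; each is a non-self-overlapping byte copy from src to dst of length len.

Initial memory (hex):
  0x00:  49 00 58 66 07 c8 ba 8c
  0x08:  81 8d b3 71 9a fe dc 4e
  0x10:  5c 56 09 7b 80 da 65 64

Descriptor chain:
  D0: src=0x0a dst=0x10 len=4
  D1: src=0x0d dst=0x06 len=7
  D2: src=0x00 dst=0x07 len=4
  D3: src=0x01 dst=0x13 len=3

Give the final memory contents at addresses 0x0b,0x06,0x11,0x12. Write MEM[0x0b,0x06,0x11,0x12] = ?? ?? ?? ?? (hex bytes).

MEM[0x0b,0x06,0x11,0x12] = 9a fe 71 9a

D0: mem[0x10..0x13] <- [b3 71 9a fe]
D1: mem[0x06..0x0c] <- [fe dc 4e b3 71 9a fe]
D2: mem[0x07..0x0a] <- [49 00 58 66]
D3: mem[0x13..0x15] <- [00 58 66]
query mem[0x0b]=0x9a, mem[0x06]=0xfe, mem[0x11]=0x71, mem[0x12]=0x9a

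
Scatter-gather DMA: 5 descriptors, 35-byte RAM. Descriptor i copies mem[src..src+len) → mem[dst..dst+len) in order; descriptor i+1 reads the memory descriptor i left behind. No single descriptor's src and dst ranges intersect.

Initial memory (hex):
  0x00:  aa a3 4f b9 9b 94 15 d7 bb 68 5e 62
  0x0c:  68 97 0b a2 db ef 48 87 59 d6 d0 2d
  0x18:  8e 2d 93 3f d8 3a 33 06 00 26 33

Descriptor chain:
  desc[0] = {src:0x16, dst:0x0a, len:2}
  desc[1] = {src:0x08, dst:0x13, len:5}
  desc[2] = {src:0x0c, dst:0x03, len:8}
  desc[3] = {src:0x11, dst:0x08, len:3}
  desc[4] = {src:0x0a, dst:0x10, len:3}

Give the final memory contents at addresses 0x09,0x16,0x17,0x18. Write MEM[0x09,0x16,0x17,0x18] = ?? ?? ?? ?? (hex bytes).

[0] 0x16->0x0a len=2 : d0 2d
[1] 0x08->0x13 len=5 : bb 68 d0 2d 68
[2] 0x0c->0x03 len=8 : 68 97 0b a2 db ef 48 bb
[3] 0x11->0x08 len=3 : ef 48 bb
[4] 0x0a->0x10 len=3 : bb 2d 68
query mem[0x09]=0x48, mem[0x16]=0x2d, mem[0x17]=0x68, mem[0x18]=0x8e

MEM[0x09,0x16,0x17,0x18] = 48 2d 68 8e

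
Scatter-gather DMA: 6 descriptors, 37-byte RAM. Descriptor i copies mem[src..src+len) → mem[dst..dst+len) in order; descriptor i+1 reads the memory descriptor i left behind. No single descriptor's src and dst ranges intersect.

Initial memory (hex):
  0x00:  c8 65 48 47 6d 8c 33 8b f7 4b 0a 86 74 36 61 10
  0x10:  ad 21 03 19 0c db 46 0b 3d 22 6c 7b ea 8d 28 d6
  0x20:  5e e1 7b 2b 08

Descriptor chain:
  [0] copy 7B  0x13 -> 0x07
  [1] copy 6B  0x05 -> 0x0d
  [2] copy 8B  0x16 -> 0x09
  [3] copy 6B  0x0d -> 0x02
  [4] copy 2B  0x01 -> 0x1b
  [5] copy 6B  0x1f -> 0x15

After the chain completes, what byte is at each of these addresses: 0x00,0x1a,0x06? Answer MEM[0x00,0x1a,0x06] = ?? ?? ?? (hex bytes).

#0 dst[0x07+7] := {0x19,0x0c,0xdb,0x46,0x0b,0x3d,0x22}
#1 dst[0x0d+6] := {0x8c,0x33,0x19,0x0c,0xdb,0x46}
#2 dst[0x09+8] := {0x46,0x0b,0x3d,0x22,0x6c,0x7b,0xea,0x8d}
#3 dst[0x02+6] := {0x6c,0x7b,0xea,0x8d,0xdb,0x46}
#4 dst[0x1b+2] := {0x65,0x6c}
#5 dst[0x15+6] := {0xd6,0x5e,0xe1,0x7b,0x2b,0x08}
query mem[0x00]=0xc8, mem[0x1a]=0x08, mem[0x06]=0xdb

MEM[0x00,0x1a,0x06] = c8 08 db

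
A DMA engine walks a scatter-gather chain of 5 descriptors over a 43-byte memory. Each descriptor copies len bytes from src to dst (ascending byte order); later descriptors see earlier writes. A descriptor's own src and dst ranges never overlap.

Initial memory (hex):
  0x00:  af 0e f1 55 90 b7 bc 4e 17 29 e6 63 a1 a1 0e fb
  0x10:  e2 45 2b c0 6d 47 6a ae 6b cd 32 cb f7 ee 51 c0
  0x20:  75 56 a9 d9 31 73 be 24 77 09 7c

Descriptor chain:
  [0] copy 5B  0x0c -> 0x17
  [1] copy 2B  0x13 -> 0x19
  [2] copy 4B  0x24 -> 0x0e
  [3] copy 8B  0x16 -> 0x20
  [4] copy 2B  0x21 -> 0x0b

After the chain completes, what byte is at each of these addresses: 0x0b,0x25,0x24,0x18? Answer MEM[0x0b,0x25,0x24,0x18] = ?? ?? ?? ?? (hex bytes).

MEM[0x0b,0x25,0x24,0x18] = a1 e2 6d a1

D0: mem[0x17..0x1b] <- [a1 a1 0e fb e2]
D1: mem[0x19..0x1a] <- [c0 6d]
D2: mem[0x0e..0x11] <- [31 73 be 24]
D3: mem[0x20..0x27] <- [6a a1 a1 c0 6d e2 f7 ee]
D4: mem[0x0b..0x0c] <- [a1 a1]
query mem[0x0b]=0xa1, mem[0x25]=0xe2, mem[0x24]=0x6d, mem[0x18]=0xa1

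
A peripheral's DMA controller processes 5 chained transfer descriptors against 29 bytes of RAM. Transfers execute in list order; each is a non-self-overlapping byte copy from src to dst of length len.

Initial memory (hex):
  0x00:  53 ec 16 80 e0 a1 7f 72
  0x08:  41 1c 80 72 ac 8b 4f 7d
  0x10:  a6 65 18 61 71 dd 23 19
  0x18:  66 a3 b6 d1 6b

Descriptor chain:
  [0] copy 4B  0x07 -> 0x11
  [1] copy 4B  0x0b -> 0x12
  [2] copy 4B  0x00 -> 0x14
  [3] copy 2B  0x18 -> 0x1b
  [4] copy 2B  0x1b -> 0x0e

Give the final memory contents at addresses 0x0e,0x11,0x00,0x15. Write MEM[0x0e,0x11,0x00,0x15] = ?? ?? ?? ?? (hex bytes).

MEM[0x0e,0x11,0x00,0x15] = 66 72 53 ec

  after D0: wrote 4B at 0x11 = 72411c80
  after D1: wrote 4B at 0x12 = 72ac8b4f
  after D2: wrote 4B at 0x14 = 53ec1680
  after D3: wrote 2B at 0x1b = 66a3
  after D4: wrote 2B at 0x0e = 66a3
query mem[0x0e]=0x66, mem[0x11]=0x72, mem[0x00]=0x53, mem[0x15]=0xec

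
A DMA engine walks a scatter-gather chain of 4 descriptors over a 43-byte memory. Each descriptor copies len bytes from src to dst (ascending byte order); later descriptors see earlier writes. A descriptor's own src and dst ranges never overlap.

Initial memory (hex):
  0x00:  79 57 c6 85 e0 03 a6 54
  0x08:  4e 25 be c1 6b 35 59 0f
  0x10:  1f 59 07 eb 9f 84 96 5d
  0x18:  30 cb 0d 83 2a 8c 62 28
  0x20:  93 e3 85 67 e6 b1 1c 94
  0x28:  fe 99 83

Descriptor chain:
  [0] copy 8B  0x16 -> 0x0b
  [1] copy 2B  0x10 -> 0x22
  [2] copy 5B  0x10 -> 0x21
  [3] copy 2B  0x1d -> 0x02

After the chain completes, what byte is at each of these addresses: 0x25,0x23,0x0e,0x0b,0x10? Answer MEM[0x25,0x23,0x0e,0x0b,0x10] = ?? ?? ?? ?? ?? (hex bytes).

  after D0: wrote 8B at 0x0b = 965d30cb0d832a8c
  after D1: wrote 2B at 0x22 = 832a
  after D2: wrote 5B at 0x21 = 832a8ceb9f
  after D3: wrote 2B at 0x02 = 8c62
query mem[0x25]=0x9f, mem[0x23]=0x8c, mem[0x0e]=0xcb, mem[0x0b]=0x96, mem[0x10]=0x83

MEM[0x25,0x23,0x0e,0x0b,0x10] = 9f 8c cb 96 83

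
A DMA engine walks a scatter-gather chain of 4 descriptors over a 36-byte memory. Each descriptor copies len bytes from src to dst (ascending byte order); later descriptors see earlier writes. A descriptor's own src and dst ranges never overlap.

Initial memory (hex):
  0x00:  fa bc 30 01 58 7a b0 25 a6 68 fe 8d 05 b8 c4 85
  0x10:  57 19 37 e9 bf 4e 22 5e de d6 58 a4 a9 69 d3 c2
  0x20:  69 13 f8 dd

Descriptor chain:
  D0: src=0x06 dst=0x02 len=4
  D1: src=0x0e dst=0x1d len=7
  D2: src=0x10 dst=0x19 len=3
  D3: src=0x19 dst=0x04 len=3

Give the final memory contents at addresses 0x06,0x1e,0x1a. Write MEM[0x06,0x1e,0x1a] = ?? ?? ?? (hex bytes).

MEM[0x06,0x1e,0x1a] = 37 85 19

#0 dst[0x02+4] := {0xb0,0x25,0xa6,0x68}
#1 dst[0x1d+7] := {0xc4,0x85,0x57,0x19,0x37,0xe9,0xbf}
#2 dst[0x19+3] := {0x57,0x19,0x37}
#3 dst[0x04+3] := {0x57,0x19,0x37}
query mem[0x06]=0x37, mem[0x1e]=0x85, mem[0x1a]=0x19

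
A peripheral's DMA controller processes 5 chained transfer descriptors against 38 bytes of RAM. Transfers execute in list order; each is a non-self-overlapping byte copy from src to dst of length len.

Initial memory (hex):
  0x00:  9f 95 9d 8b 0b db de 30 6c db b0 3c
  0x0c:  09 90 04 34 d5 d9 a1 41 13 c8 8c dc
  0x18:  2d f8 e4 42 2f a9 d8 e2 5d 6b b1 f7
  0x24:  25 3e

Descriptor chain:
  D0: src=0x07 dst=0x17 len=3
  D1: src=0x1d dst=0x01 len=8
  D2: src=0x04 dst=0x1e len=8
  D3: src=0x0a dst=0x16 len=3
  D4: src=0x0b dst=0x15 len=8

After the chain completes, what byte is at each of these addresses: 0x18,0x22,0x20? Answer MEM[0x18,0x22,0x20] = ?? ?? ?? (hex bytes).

D0: mem[0x17..0x19] <- [30 6c db]
D1: mem[0x01..0x08] <- [a9 d8 e2 5d 6b b1 f7 25]
D2: mem[0x1e..0x25] <- [5d 6b b1 f7 25 db b0 3c]
D3: mem[0x16..0x18] <- [b0 3c 09]
D4: mem[0x15..0x1c] <- [3c 09 90 04 34 d5 d9 a1]
query mem[0x18]=0x04, mem[0x22]=0x25, mem[0x20]=0xb1

MEM[0x18,0x22,0x20] = 04 25 b1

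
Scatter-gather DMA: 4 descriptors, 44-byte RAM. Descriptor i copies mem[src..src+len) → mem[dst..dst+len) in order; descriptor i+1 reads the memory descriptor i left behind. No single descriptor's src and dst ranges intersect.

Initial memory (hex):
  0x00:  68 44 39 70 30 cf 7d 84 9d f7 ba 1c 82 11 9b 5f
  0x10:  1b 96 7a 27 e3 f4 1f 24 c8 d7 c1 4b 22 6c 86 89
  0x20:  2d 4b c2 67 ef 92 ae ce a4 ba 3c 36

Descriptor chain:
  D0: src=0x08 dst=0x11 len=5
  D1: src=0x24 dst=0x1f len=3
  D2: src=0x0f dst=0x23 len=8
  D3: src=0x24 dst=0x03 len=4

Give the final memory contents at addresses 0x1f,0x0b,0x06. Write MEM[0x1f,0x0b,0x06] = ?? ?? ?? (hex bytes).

D0: mem[0x11..0x15] <- [9d f7 ba 1c 82]
D1: mem[0x1f..0x21] <- [ef 92 ae]
D2: mem[0x23..0x2a] <- [5f 1b 9d f7 ba 1c 82 1f]
D3: mem[0x03..0x06] <- [1b 9d f7 ba]
query mem[0x1f]=0xef, mem[0x0b]=0x1c, mem[0x06]=0xba

MEM[0x1f,0x0b,0x06] = ef 1c ba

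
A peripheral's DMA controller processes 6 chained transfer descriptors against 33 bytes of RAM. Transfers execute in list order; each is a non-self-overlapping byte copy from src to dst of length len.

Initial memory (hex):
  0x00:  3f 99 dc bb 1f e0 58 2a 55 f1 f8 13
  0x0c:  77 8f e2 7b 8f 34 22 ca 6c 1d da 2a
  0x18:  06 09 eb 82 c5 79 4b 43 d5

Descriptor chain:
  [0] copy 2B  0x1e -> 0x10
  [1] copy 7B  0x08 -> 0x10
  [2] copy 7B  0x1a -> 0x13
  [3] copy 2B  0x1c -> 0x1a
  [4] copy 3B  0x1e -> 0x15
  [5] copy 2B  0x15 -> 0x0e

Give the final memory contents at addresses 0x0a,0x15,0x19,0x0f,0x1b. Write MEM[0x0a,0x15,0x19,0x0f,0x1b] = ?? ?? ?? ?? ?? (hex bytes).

#0 dst[0x10+2] := {0x4b,0x43}
#1 dst[0x10+7] := {0x55,0xf1,0xf8,0x13,0x77,0x8f,0xe2}
#2 dst[0x13+7] := {0xeb,0x82,0xc5,0x79,0x4b,0x43,0xd5}
#3 dst[0x1a+2] := {0xc5,0x79}
#4 dst[0x15+3] := {0x4b,0x43,0xd5}
#5 dst[0x0e+2] := {0x4b,0x43}
query mem[0x0a]=0xf8, mem[0x15]=0x4b, mem[0x19]=0xd5, mem[0x0f]=0x43, mem[0x1b]=0x79

MEM[0x0a,0x15,0x19,0x0f,0x1b] = f8 4b d5 43 79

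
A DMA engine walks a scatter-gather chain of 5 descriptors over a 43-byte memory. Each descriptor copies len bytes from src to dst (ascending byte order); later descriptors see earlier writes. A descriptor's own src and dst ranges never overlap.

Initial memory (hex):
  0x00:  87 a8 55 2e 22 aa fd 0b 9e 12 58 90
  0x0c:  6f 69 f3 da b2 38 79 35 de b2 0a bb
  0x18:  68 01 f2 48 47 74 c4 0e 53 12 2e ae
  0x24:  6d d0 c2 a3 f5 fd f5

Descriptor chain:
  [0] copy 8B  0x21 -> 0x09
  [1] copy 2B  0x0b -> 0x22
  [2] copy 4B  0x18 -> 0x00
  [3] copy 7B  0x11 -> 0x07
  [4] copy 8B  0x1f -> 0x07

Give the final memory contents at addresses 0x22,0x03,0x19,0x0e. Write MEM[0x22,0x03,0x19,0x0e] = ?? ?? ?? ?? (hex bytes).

D0: mem[0x09..0x10] <- [12 2e ae 6d d0 c2 a3 f5]
D1: mem[0x22..0x23] <- [ae 6d]
D2: mem[0x00..0x03] <- [68 01 f2 48]
D3: mem[0x07..0x0d] <- [38 79 35 de b2 0a bb]
D4: mem[0x07..0x0e] <- [0e 53 12 ae 6d 6d d0 c2]
query mem[0x22]=0xae, mem[0x03]=0x48, mem[0x19]=0x01, mem[0x0e]=0xc2

MEM[0x22,0x03,0x19,0x0e] = ae 48 01 c2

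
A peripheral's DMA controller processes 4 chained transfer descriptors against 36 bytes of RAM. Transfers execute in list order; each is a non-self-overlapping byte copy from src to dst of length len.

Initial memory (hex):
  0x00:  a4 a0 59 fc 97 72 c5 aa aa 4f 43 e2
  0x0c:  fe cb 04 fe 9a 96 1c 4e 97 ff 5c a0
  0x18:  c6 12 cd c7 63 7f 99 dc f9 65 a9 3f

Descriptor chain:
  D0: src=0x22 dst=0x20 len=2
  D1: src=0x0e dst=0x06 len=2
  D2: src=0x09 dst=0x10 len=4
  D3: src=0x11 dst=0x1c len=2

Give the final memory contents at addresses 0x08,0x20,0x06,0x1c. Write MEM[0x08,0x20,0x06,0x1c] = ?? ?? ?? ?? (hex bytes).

MEM[0x08,0x20,0x06,0x1c] = aa a9 04 43

[0] 0x22->0x20 len=2 : a9 3f
[1] 0x0e->0x06 len=2 : 04 fe
[2] 0x09->0x10 len=4 : 4f 43 e2 fe
[3] 0x11->0x1c len=2 : 43 e2
query mem[0x08]=0xaa, mem[0x20]=0xa9, mem[0x06]=0x04, mem[0x1c]=0x43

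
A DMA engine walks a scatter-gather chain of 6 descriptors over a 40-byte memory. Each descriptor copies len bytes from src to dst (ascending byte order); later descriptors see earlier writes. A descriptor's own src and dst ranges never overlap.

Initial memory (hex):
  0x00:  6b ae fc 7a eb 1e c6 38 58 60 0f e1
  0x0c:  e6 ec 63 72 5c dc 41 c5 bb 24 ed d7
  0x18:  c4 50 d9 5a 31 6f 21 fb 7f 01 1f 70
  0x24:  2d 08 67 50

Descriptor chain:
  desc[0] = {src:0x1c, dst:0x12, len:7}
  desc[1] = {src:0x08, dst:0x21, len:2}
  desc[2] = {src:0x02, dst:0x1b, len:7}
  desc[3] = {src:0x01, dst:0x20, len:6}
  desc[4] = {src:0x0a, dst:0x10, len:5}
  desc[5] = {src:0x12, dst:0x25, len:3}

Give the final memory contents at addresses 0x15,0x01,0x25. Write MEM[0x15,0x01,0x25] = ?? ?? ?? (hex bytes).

MEM[0x15,0x01,0x25] = fb ae e6

D0: mem[0x12..0x18] <- [31 6f 21 fb 7f 01 1f]
D1: mem[0x21..0x22] <- [58 60]
D2: mem[0x1b..0x21] <- [fc 7a eb 1e c6 38 58]
D3: mem[0x20..0x25] <- [ae fc 7a eb 1e c6]
D4: mem[0x10..0x14] <- [0f e1 e6 ec 63]
D5: mem[0x25..0x27] <- [e6 ec 63]
query mem[0x15]=0xfb, mem[0x01]=0xae, mem[0x25]=0xe6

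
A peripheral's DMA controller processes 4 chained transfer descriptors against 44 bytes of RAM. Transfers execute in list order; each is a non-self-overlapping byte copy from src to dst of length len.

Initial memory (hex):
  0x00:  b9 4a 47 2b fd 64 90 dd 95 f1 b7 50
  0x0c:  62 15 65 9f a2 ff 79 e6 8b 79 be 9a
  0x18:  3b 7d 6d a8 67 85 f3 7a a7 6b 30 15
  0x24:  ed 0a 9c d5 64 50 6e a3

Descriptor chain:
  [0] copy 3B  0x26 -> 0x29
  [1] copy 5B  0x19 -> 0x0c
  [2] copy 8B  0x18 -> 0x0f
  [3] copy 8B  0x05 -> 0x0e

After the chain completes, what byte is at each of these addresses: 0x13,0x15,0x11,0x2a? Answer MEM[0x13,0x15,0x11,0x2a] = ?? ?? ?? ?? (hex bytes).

#0 dst[0x29+3] := {0x9c,0xd5,0x64}
#1 dst[0x0c+5] := {0x7d,0x6d,0xa8,0x67,0x85}
#2 dst[0x0f+8] := {0x3b,0x7d,0x6d,0xa8,0x67,0x85,0xf3,0x7a}
#3 dst[0x0e+8] := {0x64,0x90,0xdd,0x95,0xf1,0xb7,0x50,0x7d}
query mem[0x13]=0xb7, mem[0x15]=0x7d, mem[0x11]=0x95, mem[0x2a]=0xd5

MEM[0x13,0x15,0x11,0x2a] = b7 7d 95 d5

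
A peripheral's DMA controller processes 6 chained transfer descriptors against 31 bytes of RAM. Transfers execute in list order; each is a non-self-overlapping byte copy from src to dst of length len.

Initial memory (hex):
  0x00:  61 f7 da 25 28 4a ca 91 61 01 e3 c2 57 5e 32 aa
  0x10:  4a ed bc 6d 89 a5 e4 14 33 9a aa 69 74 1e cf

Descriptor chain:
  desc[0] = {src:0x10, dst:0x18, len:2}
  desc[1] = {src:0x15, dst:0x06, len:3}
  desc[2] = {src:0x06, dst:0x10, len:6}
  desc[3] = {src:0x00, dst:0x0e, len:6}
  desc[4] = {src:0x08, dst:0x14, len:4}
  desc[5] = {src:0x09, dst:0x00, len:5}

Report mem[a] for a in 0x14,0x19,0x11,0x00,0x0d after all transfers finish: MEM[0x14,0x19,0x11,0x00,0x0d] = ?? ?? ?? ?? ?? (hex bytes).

D0: mem[0x18..0x19] <- [4a ed]
D1: mem[0x06..0x08] <- [a5 e4 14]
D2: mem[0x10..0x15] <- [a5 e4 14 01 e3 c2]
D3: mem[0x0e..0x13] <- [61 f7 da 25 28 4a]
D4: mem[0x14..0x17] <- [14 01 e3 c2]
D5: mem[0x00..0x04] <- [01 e3 c2 57 5e]
query mem[0x14]=0x14, mem[0x19]=0xed, mem[0x11]=0x25, mem[0x00]=0x01, mem[0x0d]=0x5e

MEM[0x14,0x19,0x11,0x00,0x0d] = 14 ed 25 01 5e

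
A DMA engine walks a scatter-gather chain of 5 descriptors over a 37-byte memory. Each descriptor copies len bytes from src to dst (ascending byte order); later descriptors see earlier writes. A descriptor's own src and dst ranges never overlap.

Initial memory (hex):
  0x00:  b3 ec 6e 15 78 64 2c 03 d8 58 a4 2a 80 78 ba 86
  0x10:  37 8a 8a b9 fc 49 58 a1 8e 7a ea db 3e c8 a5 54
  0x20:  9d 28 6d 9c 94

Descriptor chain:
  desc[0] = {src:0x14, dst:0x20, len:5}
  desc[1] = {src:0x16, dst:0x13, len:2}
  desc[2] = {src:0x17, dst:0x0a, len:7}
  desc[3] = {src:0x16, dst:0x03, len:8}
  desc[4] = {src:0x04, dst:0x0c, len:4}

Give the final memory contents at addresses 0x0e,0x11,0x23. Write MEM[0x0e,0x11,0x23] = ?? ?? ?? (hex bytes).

  after D0: wrote 5B at 0x20 = fc4958a18e
  after D1: wrote 2B at 0x13 = 58a1
  after D2: wrote 7B at 0x0a = a18e7aeadb3ec8
  after D3: wrote 8B at 0x03 = 58a18e7aeadb3ec8
  after D4: wrote 4B at 0x0c = a18e7aea
query mem[0x0e]=0x7a, mem[0x11]=0x8a, mem[0x23]=0xa1

MEM[0x0e,0x11,0x23] = 7a 8a a1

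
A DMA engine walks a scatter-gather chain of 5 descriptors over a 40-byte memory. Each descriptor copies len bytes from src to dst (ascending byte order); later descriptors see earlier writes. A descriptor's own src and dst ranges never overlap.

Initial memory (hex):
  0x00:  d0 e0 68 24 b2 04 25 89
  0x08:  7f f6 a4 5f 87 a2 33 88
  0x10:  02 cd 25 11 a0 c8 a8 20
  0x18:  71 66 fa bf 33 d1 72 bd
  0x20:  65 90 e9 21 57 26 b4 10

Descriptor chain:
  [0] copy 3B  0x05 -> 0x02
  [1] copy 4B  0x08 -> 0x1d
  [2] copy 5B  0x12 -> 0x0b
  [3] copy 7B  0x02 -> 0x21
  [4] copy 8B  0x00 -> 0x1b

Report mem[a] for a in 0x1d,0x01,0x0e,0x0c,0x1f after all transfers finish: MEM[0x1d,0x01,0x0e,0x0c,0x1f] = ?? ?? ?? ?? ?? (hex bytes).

MEM[0x1d,0x01,0x0e,0x0c,0x1f] = 04 e0 c8 11 89

#0 dst[0x02+3] := {0x04,0x25,0x89}
#1 dst[0x1d+4] := {0x7f,0xf6,0xa4,0x5f}
#2 dst[0x0b+5] := {0x25,0x11,0xa0,0xc8,0xa8}
#3 dst[0x21+7] := {0x04,0x25,0x89,0x04,0x25,0x89,0x7f}
#4 dst[0x1b+8] := {0xd0,0xe0,0x04,0x25,0x89,0x04,0x25,0x89}
query mem[0x1d]=0x04, mem[0x01]=0xe0, mem[0x0e]=0xc8, mem[0x0c]=0x11, mem[0x1f]=0x89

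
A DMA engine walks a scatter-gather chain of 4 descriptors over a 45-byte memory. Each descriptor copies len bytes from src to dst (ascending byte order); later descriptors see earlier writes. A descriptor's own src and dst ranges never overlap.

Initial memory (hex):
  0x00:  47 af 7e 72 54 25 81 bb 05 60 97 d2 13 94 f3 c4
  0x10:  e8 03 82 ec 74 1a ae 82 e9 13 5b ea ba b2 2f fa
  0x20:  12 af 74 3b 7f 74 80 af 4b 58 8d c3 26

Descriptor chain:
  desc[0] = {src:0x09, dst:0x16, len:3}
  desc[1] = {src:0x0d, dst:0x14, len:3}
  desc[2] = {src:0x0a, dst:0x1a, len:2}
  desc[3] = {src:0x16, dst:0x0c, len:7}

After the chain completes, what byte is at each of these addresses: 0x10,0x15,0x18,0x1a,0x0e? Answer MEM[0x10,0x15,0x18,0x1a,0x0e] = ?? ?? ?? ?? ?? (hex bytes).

MEM[0x10,0x15,0x18,0x1a,0x0e] = 97 f3 d2 97 d2

D0: mem[0x16..0x18] <- [60 97 d2]
D1: mem[0x14..0x16] <- [94 f3 c4]
D2: mem[0x1a..0x1b] <- [97 d2]
D3: mem[0x0c..0x12] <- [c4 97 d2 13 97 d2 ba]
query mem[0x10]=0x97, mem[0x15]=0xf3, mem[0x18]=0xd2, mem[0x1a]=0x97, mem[0x0e]=0xd2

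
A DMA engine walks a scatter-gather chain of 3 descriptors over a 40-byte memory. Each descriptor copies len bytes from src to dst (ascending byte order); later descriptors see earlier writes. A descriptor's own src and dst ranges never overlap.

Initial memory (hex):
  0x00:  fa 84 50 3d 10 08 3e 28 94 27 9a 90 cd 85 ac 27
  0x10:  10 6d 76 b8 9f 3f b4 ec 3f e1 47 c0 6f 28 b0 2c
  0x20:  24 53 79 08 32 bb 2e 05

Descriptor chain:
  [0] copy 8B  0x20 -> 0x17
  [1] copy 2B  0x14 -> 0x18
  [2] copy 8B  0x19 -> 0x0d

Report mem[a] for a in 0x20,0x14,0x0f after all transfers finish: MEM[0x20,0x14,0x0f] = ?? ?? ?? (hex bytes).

D0: mem[0x17..0x1e] <- [24 53 79 08 32 bb 2e 05]
D1: mem[0x18..0x19] <- [9f 3f]
D2: mem[0x0d..0x14] <- [3f 08 32 bb 2e 05 2c 24]
query mem[0x20]=0x24, mem[0x14]=0x24, mem[0x0f]=0x32

MEM[0x20,0x14,0x0f] = 24 24 32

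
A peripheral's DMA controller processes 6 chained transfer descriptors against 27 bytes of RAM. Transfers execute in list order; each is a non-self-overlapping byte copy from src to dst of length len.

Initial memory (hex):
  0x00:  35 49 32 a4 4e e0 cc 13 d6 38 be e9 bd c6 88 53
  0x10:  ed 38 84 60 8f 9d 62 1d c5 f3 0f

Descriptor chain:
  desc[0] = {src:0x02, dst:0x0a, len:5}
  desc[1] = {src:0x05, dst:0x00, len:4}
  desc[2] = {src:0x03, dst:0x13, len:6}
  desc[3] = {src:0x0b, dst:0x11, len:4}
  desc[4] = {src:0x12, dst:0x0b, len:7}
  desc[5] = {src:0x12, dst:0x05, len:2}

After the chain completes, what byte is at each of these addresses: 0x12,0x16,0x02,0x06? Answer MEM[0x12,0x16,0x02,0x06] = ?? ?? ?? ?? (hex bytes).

MEM[0x12,0x16,0x02,0x06] = 4e cc 13 e0

  after D0: wrote 5B at 0x0a = 32a44ee0cc
  after D1: wrote 4B at 0x00 = e0cc13d6
  after D2: wrote 6B at 0x13 = d64ee0cc13d6
  after D3: wrote 4B at 0x11 = a44ee0cc
  after D4: wrote 7B at 0x0b = 4ee0cce0cc13d6
  after D5: wrote 2B at 0x05 = 4ee0
query mem[0x12]=0x4e, mem[0x16]=0xcc, mem[0x02]=0x13, mem[0x06]=0xe0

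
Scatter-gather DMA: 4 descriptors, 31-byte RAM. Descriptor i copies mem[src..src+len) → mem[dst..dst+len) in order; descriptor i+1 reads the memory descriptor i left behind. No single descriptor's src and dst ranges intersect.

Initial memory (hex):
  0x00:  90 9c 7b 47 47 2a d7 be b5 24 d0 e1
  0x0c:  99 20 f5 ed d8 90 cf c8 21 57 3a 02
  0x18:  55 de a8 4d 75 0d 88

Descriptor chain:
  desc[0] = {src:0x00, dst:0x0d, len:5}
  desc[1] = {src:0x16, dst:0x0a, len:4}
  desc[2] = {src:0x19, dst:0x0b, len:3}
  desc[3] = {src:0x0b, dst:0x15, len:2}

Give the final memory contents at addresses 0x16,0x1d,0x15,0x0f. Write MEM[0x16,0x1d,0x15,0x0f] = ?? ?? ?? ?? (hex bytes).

[0] 0x00->0x0d len=5 : 90 9c 7b 47 47
[1] 0x16->0x0a len=4 : 3a 02 55 de
[2] 0x19->0x0b len=3 : de a8 4d
[3] 0x0b->0x15 len=2 : de a8
query mem[0x16]=0xa8, mem[0x1d]=0x0d, mem[0x15]=0xde, mem[0x0f]=0x7b

MEM[0x16,0x1d,0x15,0x0f] = a8 0d de 7b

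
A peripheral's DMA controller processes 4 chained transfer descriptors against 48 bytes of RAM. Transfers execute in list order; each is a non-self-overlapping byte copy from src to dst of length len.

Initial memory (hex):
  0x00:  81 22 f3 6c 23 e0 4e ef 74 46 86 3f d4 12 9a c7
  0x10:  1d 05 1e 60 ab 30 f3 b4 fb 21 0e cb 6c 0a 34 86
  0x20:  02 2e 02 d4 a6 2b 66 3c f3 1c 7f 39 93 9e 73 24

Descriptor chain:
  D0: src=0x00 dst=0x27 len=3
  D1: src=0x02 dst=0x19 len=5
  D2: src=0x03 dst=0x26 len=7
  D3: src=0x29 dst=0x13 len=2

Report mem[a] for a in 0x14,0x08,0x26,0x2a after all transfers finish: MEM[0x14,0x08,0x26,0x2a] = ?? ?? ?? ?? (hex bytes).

#0 dst[0x27+3] := {0x81,0x22,0xf3}
#1 dst[0x19+5] := {0xf3,0x6c,0x23,0xe0,0x4e}
#2 dst[0x26+7] := {0x6c,0x23,0xe0,0x4e,0xef,0x74,0x46}
#3 dst[0x13+2] := {0x4e,0xef}
query mem[0x14]=0xef, mem[0x08]=0x74, mem[0x26]=0x6c, mem[0x2a]=0xef

MEM[0x14,0x08,0x26,0x2a] = ef 74 6c ef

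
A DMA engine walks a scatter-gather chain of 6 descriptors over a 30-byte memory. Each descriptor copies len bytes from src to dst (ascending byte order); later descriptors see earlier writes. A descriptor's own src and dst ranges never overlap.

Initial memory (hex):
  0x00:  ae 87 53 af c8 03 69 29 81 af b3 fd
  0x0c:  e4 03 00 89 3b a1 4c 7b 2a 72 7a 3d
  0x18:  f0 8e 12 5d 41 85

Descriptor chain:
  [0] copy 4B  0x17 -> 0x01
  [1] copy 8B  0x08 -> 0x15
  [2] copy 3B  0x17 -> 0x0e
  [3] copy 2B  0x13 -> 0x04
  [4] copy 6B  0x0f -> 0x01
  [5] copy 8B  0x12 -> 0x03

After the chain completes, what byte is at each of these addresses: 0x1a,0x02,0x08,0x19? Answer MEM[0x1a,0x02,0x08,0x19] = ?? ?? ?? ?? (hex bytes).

  after D0: wrote 4B at 0x01 = 3df08e12
  after D1: wrote 8B at 0x15 = 81afb3fde4030089
  after D2: wrote 3B at 0x0e = b3fde4
  after D3: wrote 2B at 0x04 = 7b2a
  after D4: wrote 6B at 0x01 = fde4a14c7b2a
  after D5: wrote 8B at 0x03 = 4c7b2a81afb3fde4
query mem[0x1a]=0x03, mem[0x02]=0xe4, mem[0x08]=0xb3, mem[0x19]=0xe4

MEM[0x1a,0x02,0x08,0x19] = 03 e4 b3 e4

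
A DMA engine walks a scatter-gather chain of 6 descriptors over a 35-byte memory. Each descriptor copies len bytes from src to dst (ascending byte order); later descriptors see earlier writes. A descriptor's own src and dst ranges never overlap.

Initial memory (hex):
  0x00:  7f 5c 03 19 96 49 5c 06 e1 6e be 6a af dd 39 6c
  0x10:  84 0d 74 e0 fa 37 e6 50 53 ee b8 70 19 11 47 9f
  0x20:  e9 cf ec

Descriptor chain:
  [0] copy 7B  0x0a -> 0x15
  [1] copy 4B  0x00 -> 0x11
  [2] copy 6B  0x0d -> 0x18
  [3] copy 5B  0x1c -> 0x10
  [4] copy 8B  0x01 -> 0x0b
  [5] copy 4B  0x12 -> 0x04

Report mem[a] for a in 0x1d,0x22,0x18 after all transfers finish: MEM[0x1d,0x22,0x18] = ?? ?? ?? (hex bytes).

  after D0: wrote 7B at 0x15 = be6aafdd396c84
  after D1: wrote 4B at 0x11 = 7f5c0319
  after D2: wrote 6B at 0x18 = dd396c847f5c
  after D3: wrote 5B at 0x10 = 7f5c479fe9
  after D4: wrote 8B at 0x0b = 5c031996495c06e1
  after D5: wrote 4B at 0x04 = e19fe9be
query mem[0x1d]=0x5c, mem[0x22]=0xec, mem[0x18]=0xdd

MEM[0x1d,0x22,0x18] = 5c ec dd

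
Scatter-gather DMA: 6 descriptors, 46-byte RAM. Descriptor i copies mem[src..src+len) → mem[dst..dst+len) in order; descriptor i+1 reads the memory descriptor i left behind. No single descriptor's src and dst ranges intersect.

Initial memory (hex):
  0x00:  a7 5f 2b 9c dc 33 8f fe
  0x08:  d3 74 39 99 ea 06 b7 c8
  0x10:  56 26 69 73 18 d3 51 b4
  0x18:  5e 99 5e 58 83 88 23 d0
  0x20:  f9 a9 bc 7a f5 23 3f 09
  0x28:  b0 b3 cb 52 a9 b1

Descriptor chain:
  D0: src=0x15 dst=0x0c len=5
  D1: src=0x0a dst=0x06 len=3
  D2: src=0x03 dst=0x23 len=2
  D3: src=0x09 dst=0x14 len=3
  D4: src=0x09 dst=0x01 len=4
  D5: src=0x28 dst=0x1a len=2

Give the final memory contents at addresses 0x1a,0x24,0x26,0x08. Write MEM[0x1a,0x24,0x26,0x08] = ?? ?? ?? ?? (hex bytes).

D0: mem[0x0c..0x10] <- [d3 51 b4 5e 99]
D1: mem[0x06..0x08] <- [39 99 d3]
D2: mem[0x23..0x24] <- [9c dc]
D3: mem[0x14..0x16] <- [74 39 99]
D4: mem[0x01..0x04] <- [74 39 99 d3]
D5: mem[0x1a..0x1b] <- [b0 b3]
query mem[0x1a]=0xb0, mem[0x24]=0xdc, mem[0x26]=0x3f, mem[0x08]=0xd3

MEM[0x1a,0x24,0x26,0x08] = b0 dc 3f d3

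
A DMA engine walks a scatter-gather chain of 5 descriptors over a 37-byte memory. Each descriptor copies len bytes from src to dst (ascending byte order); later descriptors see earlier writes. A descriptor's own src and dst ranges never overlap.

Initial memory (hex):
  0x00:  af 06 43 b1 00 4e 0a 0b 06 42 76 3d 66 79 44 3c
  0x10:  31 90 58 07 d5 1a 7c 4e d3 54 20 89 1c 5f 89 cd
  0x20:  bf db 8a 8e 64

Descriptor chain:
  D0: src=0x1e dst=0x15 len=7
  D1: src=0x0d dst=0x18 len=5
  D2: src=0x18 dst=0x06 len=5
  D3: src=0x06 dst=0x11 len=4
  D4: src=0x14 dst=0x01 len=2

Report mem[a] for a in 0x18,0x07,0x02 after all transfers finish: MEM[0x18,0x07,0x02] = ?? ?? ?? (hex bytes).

MEM[0x18,0x07,0x02] = 79 44 89

D0: mem[0x15..0x1b] <- [89 cd bf db 8a 8e 64]
D1: mem[0x18..0x1c] <- [79 44 3c 31 90]
D2: mem[0x06..0x0a] <- [79 44 3c 31 90]
D3: mem[0x11..0x14] <- [79 44 3c 31]
D4: mem[0x01..0x02] <- [31 89]
query mem[0x18]=0x79, mem[0x07]=0x44, mem[0x02]=0x89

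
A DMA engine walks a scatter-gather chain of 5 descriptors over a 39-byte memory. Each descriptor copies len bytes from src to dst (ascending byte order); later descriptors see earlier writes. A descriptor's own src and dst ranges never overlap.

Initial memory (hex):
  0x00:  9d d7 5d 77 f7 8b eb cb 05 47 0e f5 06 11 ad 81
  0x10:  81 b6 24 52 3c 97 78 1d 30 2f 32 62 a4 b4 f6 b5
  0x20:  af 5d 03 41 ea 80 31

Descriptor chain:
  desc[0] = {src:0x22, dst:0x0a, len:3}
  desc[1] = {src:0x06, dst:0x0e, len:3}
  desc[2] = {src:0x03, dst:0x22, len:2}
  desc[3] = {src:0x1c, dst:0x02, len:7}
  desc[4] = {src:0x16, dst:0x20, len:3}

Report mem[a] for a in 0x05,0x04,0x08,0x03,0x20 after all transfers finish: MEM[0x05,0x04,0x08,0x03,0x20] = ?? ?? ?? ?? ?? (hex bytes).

#0 dst[0x0a+3] := {0x03,0x41,0xea}
#1 dst[0x0e+3] := {0xeb,0xcb,0x05}
#2 dst[0x22+2] := {0x77,0xf7}
#3 dst[0x02+7] := {0xa4,0xb4,0xf6,0xb5,0xaf,0x5d,0x77}
#4 dst[0x20+3] := {0x78,0x1d,0x30}
query mem[0x05]=0xb5, mem[0x04]=0xf6, mem[0x08]=0x77, mem[0x03]=0xb4, mem[0x20]=0x78

MEM[0x05,0x04,0x08,0x03,0x20] = b5 f6 77 b4 78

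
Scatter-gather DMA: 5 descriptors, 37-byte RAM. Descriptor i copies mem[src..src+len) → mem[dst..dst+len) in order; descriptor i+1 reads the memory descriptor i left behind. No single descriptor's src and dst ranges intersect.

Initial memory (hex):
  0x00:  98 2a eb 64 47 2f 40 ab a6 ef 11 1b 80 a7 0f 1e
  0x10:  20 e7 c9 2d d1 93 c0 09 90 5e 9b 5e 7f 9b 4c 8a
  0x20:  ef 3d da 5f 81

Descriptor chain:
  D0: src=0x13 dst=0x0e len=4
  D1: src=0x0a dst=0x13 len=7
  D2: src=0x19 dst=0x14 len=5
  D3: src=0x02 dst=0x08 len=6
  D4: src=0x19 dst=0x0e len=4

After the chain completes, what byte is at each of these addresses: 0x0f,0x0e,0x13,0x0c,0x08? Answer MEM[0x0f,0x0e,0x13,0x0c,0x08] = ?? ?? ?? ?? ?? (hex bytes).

#0 dst[0x0e+4] := {0x2d,0xd1,0x93,0xc0}
#1 dst[0x13+7] := {0x11,0x1b,0x80,0xa7,0x2d,0xd1,0x93}
#2 dst[0x14+5] := {0x93,0x9b,0x5e,0x7f,0x9b}
#3 dst[0x08+6] := {0xeb,0x64,0x47,0x2f,0x40,0xab}
#4 dst[0x0e+4] := {0x93,0x9b,0x5e,0x7f}
query mem[0x0f]=0x9b, mem[0x0e]=0x93, mem[0x13]=0x11, mem[0x0c]=0x40, mem[0x08]=0xeb

MEM[0x0f,0x0e,0x13,0x0c,0x08] = 9b 93 11 40 eb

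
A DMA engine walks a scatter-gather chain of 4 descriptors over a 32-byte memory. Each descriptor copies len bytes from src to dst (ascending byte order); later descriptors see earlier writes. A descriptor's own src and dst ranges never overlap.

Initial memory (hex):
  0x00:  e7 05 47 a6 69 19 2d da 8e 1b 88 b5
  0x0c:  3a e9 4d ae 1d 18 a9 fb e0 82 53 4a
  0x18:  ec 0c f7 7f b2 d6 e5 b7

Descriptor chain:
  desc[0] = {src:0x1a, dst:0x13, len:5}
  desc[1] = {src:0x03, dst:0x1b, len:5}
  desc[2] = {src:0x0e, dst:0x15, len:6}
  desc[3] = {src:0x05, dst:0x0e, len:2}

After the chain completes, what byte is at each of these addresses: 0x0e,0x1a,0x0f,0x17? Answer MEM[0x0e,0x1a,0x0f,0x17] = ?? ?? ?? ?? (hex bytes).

MEM[0x0e,0x1a,0x0f,0x17] = 19 f7 2d 1d

  after D0: wrote 5B at 0x13 = f77fb2d6e5
  after D1: wrote 5B at 0x1b = a669192dda
  after D2: wrote 6B at 0x15 = 4dae1d18a9f7
  after D3: wrote 2B at 0x0e = 192d
query mem[0x0e]=0x19, mem[0x1a]=0xf7, mem[0x0f]=0x2d, mem[0x17]=0x1d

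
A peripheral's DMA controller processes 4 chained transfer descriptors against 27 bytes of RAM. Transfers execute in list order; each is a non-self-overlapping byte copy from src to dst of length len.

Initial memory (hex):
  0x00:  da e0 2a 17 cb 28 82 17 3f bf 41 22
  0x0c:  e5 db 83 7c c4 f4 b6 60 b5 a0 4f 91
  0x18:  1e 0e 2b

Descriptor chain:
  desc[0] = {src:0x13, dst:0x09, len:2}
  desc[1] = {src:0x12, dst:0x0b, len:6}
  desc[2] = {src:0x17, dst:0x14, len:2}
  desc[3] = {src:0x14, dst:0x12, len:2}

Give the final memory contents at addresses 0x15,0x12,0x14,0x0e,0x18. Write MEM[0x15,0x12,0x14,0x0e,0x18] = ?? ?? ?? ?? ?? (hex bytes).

[0] 0x13->0x09 len=2 : 60 b5
[1] 0x12->0x0b len=6 : b6 60 b5 a0 4f 91
[2] 0x17->0x14 len=2 : 91 1e
[3] 0x14->0x12 len=2 : 91 1e
query mem[0x15]=0x1e, mem[0x12]=0x91, mem[0x14]=0x91, mem[0x0e]=0xa0, mem[0x18]=0x1e

MEM[0x15,0x12,0x14,0x0e,0x18] = 1e 91 91 a0 1e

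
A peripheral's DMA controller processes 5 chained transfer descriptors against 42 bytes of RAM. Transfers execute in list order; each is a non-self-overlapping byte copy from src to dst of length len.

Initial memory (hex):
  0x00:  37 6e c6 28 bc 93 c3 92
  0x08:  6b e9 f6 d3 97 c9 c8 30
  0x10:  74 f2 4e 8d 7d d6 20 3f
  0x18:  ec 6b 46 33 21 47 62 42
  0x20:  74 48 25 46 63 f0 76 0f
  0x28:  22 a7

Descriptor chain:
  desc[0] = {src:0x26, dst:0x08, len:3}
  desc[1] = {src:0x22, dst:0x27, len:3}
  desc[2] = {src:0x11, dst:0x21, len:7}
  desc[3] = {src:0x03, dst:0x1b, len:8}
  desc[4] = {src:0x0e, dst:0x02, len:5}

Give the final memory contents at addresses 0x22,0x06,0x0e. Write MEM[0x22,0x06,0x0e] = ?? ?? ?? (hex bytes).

MEM[0x22,0x06,0x0e] = 22 4e c8

[0] 0x26->0x08 len=3 : 76 0f 22
[1] 0x22->0x27 len=3 : 25 46 63
[2] 0x11->0x21 len=7 : f2 4e 8d 7d d6 20 3f
[3] 0x03->0x1b len=8 : 28 bc 93 c3 92 76 0f 22
[4] 0x0e->0x02 len=5 : c8 30 74 f2 4e
query mem[0x22]=0x22, mem[0x06]=0x4e, mem[0x0e]=0xc8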